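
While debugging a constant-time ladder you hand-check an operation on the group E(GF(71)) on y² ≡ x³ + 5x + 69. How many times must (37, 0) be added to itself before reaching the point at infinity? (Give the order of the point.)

2P: (37, 0) + (37, 0): same x and y₁ ≡ -y₂, so the sum is the point at infinity.
2P = the point at infinity, so the order is 2.

2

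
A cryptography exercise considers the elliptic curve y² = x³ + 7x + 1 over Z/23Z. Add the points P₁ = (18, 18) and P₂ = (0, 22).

(18, 18) + (0, 22). λ = (22 - 18)/(0 - 18) ≡ 4/5 mod 23. 5⁻¹ ≡ 14 (mod 23), so λ ≡ 10.
  x = λ² - 18 - 0 = 100 - 18 ≡ 13; y = λ·(18 - 13) - 18 ≡ 9. → (13, 9)

(13, 9)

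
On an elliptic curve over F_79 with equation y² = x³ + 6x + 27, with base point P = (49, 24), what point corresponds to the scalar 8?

(78, 40)

Double-and-add on 8 = (1000)₂. Start with P = (49, 24) for the leading 1-bit.
double: tangent at (49, 24): λ = (3·49² + 6)/(2·24) ≡ 20/48. 48⁻¹ ≡ 28 (mod 79), so λ ≡ 20·28 ≡ 7.
  x = λ² - 49 - 49 = 49 - 98 ≡ 30; y = λ·(49 - 30) - 24 ≡ 30. → (30, 30)
double: tangent at (30, 30): λ = (3·30² + 6)/(2·30) ≡ 20/60. 60⁻¹ ≡ 54 (mod 79) since 60·54 = 3240 ≡ 1, so λ ≡ 20·54 ≡ 53.
  x = λ² - 30 - 30 = 2809 - 60 ≡ 63; y = λ·(30 - 63) - 30 ≡ 38. → (63, 38)
double: tangent at (63, 38): λ = (3·63² + 6)/(2·38) ≡ 63/76. 76⁻¹ ≡ 26 (mod 79) since 76·26 = 1976 ≡ 1, so λ ≡ 63·26 ≡ 58.
  x = λ² - 63 - 63 = 3364 - 126 ≡ 78; y = λ·(63 - 78) - 38 ≡ 40. → (78, 40)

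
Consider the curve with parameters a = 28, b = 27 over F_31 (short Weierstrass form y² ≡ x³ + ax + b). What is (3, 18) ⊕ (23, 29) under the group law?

(3, 18) + (23, 29). λ = (29 - 18)/(23 - 3) ≡ 11/20 mod 31. 20⁻¹ ≡ 14 (mod 31), so λ ≡ 30.
  x = λ² - 3 - 23 = 900 - 26 ≡ 6; y = λ·(3 - 6) - 18 ≡ 16. → (6, 16)

(6, 16)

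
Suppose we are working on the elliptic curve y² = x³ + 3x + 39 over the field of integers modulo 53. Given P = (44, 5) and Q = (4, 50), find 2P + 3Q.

(35, 6)

First 2P:
Repeated addition: build up to 2P.
2P: tangent at (44, 5): λ = (3·44² + 3)/(2·5) ≡ 34/10. 10⁻¹ ≡ 16 (mod 53) since 10·16 = 160 ≡ 1, so λ ≡ 34·16 ≡ 14.
  x = λ² - 44 - 44 = 196 - 88 ≡ 2; y = λ·(44 - 2) - 5 ≡ 0. → (2, 0)
2P = (2, 0).
Next 3Q:
Repeated addition: build up to 3Q.
2Q: tangent at (4, 50): λ = (3·4² + 3)/(2·50) ≡ 51/47. 47⁻¹ ≡ 44 (mod 53), so λ ≡ 51·44 ≡ 18.
  x = λ² - 4 - 4 = 324 - 8 ≡ 51; y = λ·(4 - 51) - 50 ≡ 5. → (51, 5)
3Q: (51, 5) + (4, 50). λ = (50 - 5)/(4 - 51) ≡ 45/6 mod 53. 6⁻¹ ≡ 9 (mod 53) since 6·9 = 54 ≡ 1, so λ ≡ 34.
  x = λ² - 51 - 4 = 1156 - 55 ≡ 41; y = λ·(51 - 41) - 5 ≡ 17. → (41, 17)
3Q = (41, 17).
Finally 2P + 3Q:
(2, 0) + (41, 17). λ = (17 - 0)/(41 - 2) ≡ 17/39 mod 53. 39⁻¹ ≡ 34 (mod 53), so λ ≡ 48.
  x = λ² - 2 - 41 = 2304 - 43 ≡ 35; y = λ·(2 - 35) - 0 ≡ 6. → (35, 6)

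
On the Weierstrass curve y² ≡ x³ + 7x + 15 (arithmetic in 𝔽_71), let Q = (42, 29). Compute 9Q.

Repeated addition: build up to 9Q.
2Q: tangent at (42, 29): λ = (3·42² + 7)/(2·29) ≡ 45/58. 58⁻¹ ≡ 60 (mod 71), so λ ≡ 45·60 ≡ 2.
  x = λ² - 42 - 42 = 4 - 84 ≡ 62; y = λ·(42 - 62) - 29 ≡ 2. → (62, 2)
3Q: (62, 2) + (42, 29). λ = (29 - 2)/(42 - 62) ≡ 27/51 mod 71. 51⁻¹ ≡ 39 (mod 71), so λ ≡ 59.
  x = λ² - 62 - 42 = 3481 - 104 ≡ 40; y = λ·(62 - 40) - 2 ≡ 18. → (40, 18)
4Q: (40, 18) + (42, 29). λ = (29 - 18)/(42 - 40) ≡ 11/2 mod 71. 2⁻¹ ≡ 36 (mod 71), so λ ≡ 41.
  x = λ² - 40 - 42 = 1681 - 82 ≡ 37; y = λ·(40 - 37) - 18 ≡ 34. → (37, 34)
5Q: (37, 34) + (42, 29). λ = (29 - 34)/(42 - 37) ≡ 66/5 mod 71. 5⁻¹ ≡ 57 (mod 71), so λ ≡ 70.
  x = λ² - 37 - 42 = 4900 - 79 ≡ 64; y = λ·(37 - 64) - 34 ≡ 64. → (64, 64)
6Q: (64, 64) + (42, 29). λ = (29 - 64)/(42 - 64) ≡ 36/49 mod 71. 49⁻¹ ≡ 29 (mod 71) since 49·29 = 1421 ≡ 1, so λ ≡ 50.
  x = λ² - 64 - 42 = 2500 - 106 ≡ 51; y = λ·(64 - 51) - 64 ≡ 18. → (51, 18)
7Q: (51, 18) + (42, 29). λ = (29 - 18)/(42 - 51) ≡ 11/62 mod 71. 62⁻¹ ≡ 63 (mod 71), so λ ≡ 54.
  x = λ² - 51 - 42 = 2916 - 93 ≡ 54; y = λ·(51 - 54) - 18 ≡ 33. → (54, 33)
8Q: (54, 33) + (42, 29). λ = (29 - 33)/(42 - 54) ≡ 67/59 mod 71. 59⁻¹ ≡ 65 (mod 71), so λ ≡ 24.
  x = λ² - 54 - 42 = 576 - 96 ≡ 54; y = λ·(54 - 54) - 33 ≡ 38. → (54, 38)
9Q: (54, 38) + (42, 29). λ = (29 - 38)/(42 - 54) ≡ 62/59 mod 71. 59⁻¹ ≡ 65 (mod 71), so λ ≡ 54.
  x = λ² - 54 - 42 = 2916 - 96 ≡ 51; y = λ·(54 - 51) - 38 ≡ 53. → (51, 53)

(51, 53)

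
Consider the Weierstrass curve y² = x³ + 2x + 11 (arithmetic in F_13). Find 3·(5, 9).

(7, 2)

Write P = (5, 9).
Repeated addition: build up to 3P.
2P: tangent at (5, 9): λ = (3·5² + 2)/(2·9) ≡ 12/5. 5⁻¹ ≡ 8 (mod 13), so λ ≡ 12·8 ≡ 5.
  x = λ² - 5 - 5 = 25 - 10 ≡ 2; y = λ·(5 - 2) - 9 ≡ 6. → (2, 6)
3P: (2, 6) + (5, 9). λ = (9 - 6)/(5 - 2) ≡ 3/3 mod 13. 3⁻¹ ≡ 9 (mod 13), so λ ≡ 1.
  x = λ² - 2 - 5 = 1 - 7 ≡ 7; y = λ·(2 - 7) - 6 ≡ 2. → (7, 2)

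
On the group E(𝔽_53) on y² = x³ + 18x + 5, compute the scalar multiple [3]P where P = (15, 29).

Repeated addition: build up to 3P.
2P: tangent at (15, 29): λ = (3·15² + 18)/(2·29) ≡ 4/5. 5⁻¹ ≡ 32 (mod 53), so λ ≡ 4·32 ≡ 22.
  x = λ² - 15 - 15 = 484 - 30 ≡ 30; y = λ·(15 - 30) - 29 ≡ 12. → (30, 12)
3P: (30, 12) + (15, 29). λ = (29 - 12)/(15 - 30) ≡ 17/38 mod 53. 38⁻¹ ≡ 7 (mod 53) since 38·7 = 266 ≡ 1, so λ ≡ 13.
  x = λ² - 30 - 15 = 169 - 45 ≡ 18; y = λ·(30 - 18) - 12 ≡ 38. → (18, 38)

(18, 38)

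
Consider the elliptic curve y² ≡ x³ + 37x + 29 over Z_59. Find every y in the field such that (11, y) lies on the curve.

x³ + 37x + 29 = 1767 ≡ 56 (mod 59).
56 is a non-residue mod 59; no y exists.

none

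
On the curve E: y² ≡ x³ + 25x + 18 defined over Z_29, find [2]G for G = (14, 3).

(24, 0)

tangent at (14, 3): λ = (3·14² + 25)/(2·3) ≡ 4/6. 6⁻¹ ≡ 5 (mod 29), so λ ≡ 4·5 ≡ 20.
  x = λ² - 14 - 14 = 400 - 28 ≡ 24; y = λ·(14 - 24) - 3 ≡ 0. → (24, 0)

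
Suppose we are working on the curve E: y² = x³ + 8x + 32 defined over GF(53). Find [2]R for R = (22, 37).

tangent at (22, 37): λ = (3·22² + 8)/(2·37) ≡ 29/21. 21⁻¹ ≡ 48 (mod 53), so λ ≡ 29·48 ≡ 14.
  x = λ² - 22 - 22 = 196 - 44 ≡ 46; y = λ·(22 - 46) - 37 ≡ 51. → (46, 51)

(46, 51)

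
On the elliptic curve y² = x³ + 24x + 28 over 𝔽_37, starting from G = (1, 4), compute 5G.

Repeated addition: build up to 5G.
2G: tangent at (1, 4): λ = (3·1² + 24)/(2·4) ≡ 27/8. 8⁻¹ ≡ 14 (mod 37), so λ ≡ 27·14 ≡ 8.
  x = λ² - 1 - 1 = 64 - 2 ≡ 25; y = λ·(1 - 25) - 4 ≡ 26. → (25, 26)
3G: (25, 26) + (1, 4). λ = (4 - 26)/(1 - 25) ≡ 15/13 mod 37. 13⁻¹ ≡ 20 (mod 37), so λ ≡ 4.
  x = λ² - 25 - 1 = 16 - 26 ≡ 27; y = λ·(25 - 27) - 26 ≡ 3. → (27, 3)
4G: (27, 3) + (1, 4). λ = (4 - 3)/(1 - 27) ≡ 1/11 mod 37. 11⁻¹ ≡ 27 (mod 37) since 11·27 = 297 ≡ 1, so λ ≡ 27.
  x = λ² - 27 - 1 = 729 - 28 ≡ 35; y = λ·(27 - 35) - 3 ≡ 3. → (35, 3)
5G: (35, 3) + (1, 4). λ = (4 - 3)/(1 - 35) ≡ 1/3 mod 37. 3⁻¹ ≡ 25 (mod 37), so λ ≡ 25.
  x = λ² - 35 - 1 = 625 - 36 ≡ 34; y = λ·(35 - 34) - 3 ≡ 22. → (34, 22)

(34, 22)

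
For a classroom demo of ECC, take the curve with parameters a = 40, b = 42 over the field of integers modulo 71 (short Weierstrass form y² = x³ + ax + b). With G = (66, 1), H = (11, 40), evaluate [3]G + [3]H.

(6, 70)

First 3G:
Repeated addition: build up to 3G.
2G: tangent at (66, 1): λ = (3·66² + 40)/(2·1) ≡ 44/2. 2⁻¹ ≡ 36 (mod 71), so λ ≡ 44·36 ≡ 22.
  x = λ² - 66 - 66 = 484 - 132 ≡ 68; y = λ·(66 - 68) - 1 ≡ 26. → (68, 26)
3G: (68, 26) + (66, 1). λ = (1 - 26)/(66 - 68) ≡ 46/69 mod 71. 69⁻¹ ≡ 35 (mod 71) since 69·35 = 2415 ≡ 1, so λ ≡ 48.
  x = λ² - 68 - 66 = 2304 - 134 ≡ 40; y = λ·(68 - 40) - 26 ≡ 40. → (40, 40)
3G = (40, 40).
Next 3H:
Repeated addition: build up to 3H.
2H: tangent at (11, 40): λ = (3·11² + 40)/(2·40) ≡ 48/9. 9⁻¹ ≡ 8 (mod 71) since 9·8 = 72 ≡ 1, so λ ≡ 48·8 ≡ 29.
  x = λ² - 11 - 11 = 841 - 22 ≡ 38; y = λ·(11 - 38) - 40 ≡ 29. → (38, 29)
3H: (38, 29) + (11, 40). λ = (40 - 29)/(11 - 38) ≡ 11/44 mod 71. 44⁻¹ ≡ 21 (mod 71) since 44·21 = 924 ≡ 1, so λ ≡ 18.
  x = λ² - 38 - 11 = 324 - 49 ≡ 62; y = λ·(38 - 62) - 29 ≡ 36. → (62, 36)
3H = (62, 36).
Finally 3G + 3H:
(40, 40) + (62, 36). λ = (36 - 40)/(62 - 40) ≡ 67/22 mod 71. 22⁻¹ ≡ 42 (mod 71) since 22·42 = 924 ≡ 1, so λ ≡ 45.
  x = λ² - 40 - 62 = 2025 - 102 ≡ 6; y = λ·(40 - 6) - 40 ≡ 70. → (6, 70)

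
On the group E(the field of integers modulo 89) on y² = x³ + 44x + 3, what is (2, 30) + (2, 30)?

tangent at (2, 30): λ = (3·2² + 44)/(2·30) ≡ 56/60. 60⁻¹ ≡ 46 (mod 89), so λ ≡ 56·46 ≡ 84.
  x = λ² - 2 - 2 = 7056 - 4 ≡ 21; y = λ·(2 - 21) - 30 ≡ 65. → (21, 65)

(21, 65)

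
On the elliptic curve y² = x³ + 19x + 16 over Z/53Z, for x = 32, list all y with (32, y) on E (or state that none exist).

none

x³ + 19x + 16 = 33392 ≡ 2 (mod 53).
2 is a non-residue mod 53; no y exists.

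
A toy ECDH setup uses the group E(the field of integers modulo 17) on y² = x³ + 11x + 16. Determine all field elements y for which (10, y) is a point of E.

x³ + 11x + 16 = 1126 ≡ 4 (mod 17).
Square roots of 4 mod 17: 2 and 15 (since 2² = 4 ≡ 4).

2, 15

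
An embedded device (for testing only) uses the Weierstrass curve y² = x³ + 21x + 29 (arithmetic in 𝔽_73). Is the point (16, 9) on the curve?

yes

y² = 9² ≡ 8; x³ + 21x + 29 = 4461 ≡ 8 (mod 73). 8 = 8.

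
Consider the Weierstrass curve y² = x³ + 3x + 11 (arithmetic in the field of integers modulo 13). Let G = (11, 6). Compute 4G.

(10, 12)

Repeated addition: build up to 4G.
2G: tangent at (11, 6): λ = (3·11² + 3)/(2·6) ≡ 2/12. 12⁻¹ ≡ 12 (mod 13), so λ ≡ 2·12 ≡ 11.
  x = λ² - 11 - 11 = 121 - 22 ≡ 8; y = λ·(11 - 8) - 6 ≡ 1. → (8, 1)
3G: (8, 1) + (11, 6). λ = (6 - 1)/(11 - 8) ≡ 5/3 mod 13. 3⁻¹ ≡ 9 (mod 13), so λ ≡ 6.
  x = λ² - 8 - 11 = 36 - 19 ≡ 4; y = λ·(8 - 4) - 1 ≡ 10. → (4, 10)
4G: (4, 10) + (11, 6). λ = (6 - 10)/(11 - 4) ≡ 9/7 mod 13. 7⁻¹ ≡ 2 (mod 13), so λ ≡ 5.
  x = λ² - 4 - 11 = 25 - 15 ≡ 10; y = λ·(4 - 10) - 10 ≡ 12. → (10, 12)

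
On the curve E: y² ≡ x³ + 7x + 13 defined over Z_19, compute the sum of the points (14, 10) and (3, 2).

(14, 10) + (3, 2). λ = (2 - 10)/(3 - 14) ≡ 11/8 mod 19. 8⁻¹ ≡ 12 (mod 19) since 8·12 = 96 ≡ 1, so λ ≡ 18.
  x = λ² - 14 - 3 = 324 - 17 ≡ 3; y = λ·(14 - 3) - 10 ≡ 17. → (3, 17)

(3, 17)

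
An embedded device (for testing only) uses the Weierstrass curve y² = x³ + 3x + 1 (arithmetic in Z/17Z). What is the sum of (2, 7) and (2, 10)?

The two points share x = 2 and their y-coordinates satisfy 7 + 10 ≡ 0 (mod 17), so they are inverses. Their sum is O.

O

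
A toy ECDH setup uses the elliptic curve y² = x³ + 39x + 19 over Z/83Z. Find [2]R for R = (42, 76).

(47, 79)

tangent at (42, 76): λ = (3·42² + 39)/(2·76) ≡ 19/69. 69⁻¹ ≡ 77 (mod 83) since 69·77 = 5313 ≡ 1, so λ ≡ 19·77 ≡ 52.
  x = λ² - 42 - 42 = 2704 - 84 ≡ 47; y = λ·(42 - 47) - 76 ≡ 79. → (47, 79)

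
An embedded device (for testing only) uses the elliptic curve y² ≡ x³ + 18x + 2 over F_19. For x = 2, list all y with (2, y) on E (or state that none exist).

none

x³ + 18x + 2 = 46 ≡ 8 (mod 19).
8 is a non-residue mod 19; no y exists.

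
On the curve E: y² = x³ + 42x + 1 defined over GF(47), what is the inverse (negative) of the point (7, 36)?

-(7, 36) = (7, -36 mod 47) = (7, 11).

(7, 11)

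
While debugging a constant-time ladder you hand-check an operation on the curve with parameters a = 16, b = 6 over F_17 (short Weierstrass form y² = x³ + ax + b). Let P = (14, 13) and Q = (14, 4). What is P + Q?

The two points share x = 14 and their y-coordinates satisfy 13 + 4 ≡ 0 (mod 17), so they are inverses. Their sum is the point at infinity.

O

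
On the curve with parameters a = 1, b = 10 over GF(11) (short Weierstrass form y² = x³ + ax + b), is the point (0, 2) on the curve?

no

y² = 2² ≡ 4; x³ + 1x + 10 = 10 ≡ 10 (mod 11). 4 ≠ 10.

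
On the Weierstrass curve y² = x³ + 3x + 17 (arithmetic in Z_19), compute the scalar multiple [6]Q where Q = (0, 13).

(13, 7)

Repeated addition: build up to 6Q.
2Q: tangent at (0, 13): λ = (3·0² + 3)/(2·13) ≡ 3/7. 7⁻¹ ≡ 11 (mod 19), so λ ≡ 3·11 ≡ 14.
  x = λ² - 0 - 0 = 196 - 0 ≡ 6; y = λ·(0 - 6) - 13 ≡ 17. → (6, 17)
3Q: (6, 17) + (0, 13). λ = (13 - 17)/(0 - 6) ≡ 15/13 mod 19. 13⁻¹ ≡ 3 (mod 19), so λ ≡ 7.
  x = λ² - 6 - 0 = 49 - 6 ≡ 5; y = λ·(6 - 5) - 17 ≡ 9. → (5, 9)
4Q: (5, 9) + (0, 13). λ = (13 - 9)/(0 - 5) ≡ 4/14 mod 19. 14⁻¹ ≡ 15 (mod 19) since 14·15 = 210 ≡ 1, so λ ≡ 3.
  x = λ² - 5 - 0 = 9 - 5 ≡ 4; y = λ·(5 - 4) - 9 ≡ 13. → (4, 13)
5Q: (4, 13) + (0, 13). λ = (13 - 13)/(0 - 4) ≡ 0/15 mod 19. 15⁻¹ ≡ 14 (mod 19), so λ ≡ 0.
  x = λ² - 4 - 0 = 0 - 4 ≡ 15; y = λ·(4 - 15) - 13 ≡ 6. → (15, 6)
6Q: (15, 6) + (0, 13). λ = (13 - 6)/(0 - 15) ≡ 7/4 mod 19. 4⁻¹ ≡ 5 (mod 19), so λ ≡ 16.
  x = λ² - 15 - 0 = 256 - 15 ≡ 13; y = λ·(15 - 13) - 6 ≡ 7. → (13, 7)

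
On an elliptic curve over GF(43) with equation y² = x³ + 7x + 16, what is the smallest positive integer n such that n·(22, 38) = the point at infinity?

2P: tangent at (22, 38): λ = (3·22² + 7)/(2·38) ≡ 40/33. 33⁻¹ ≡ 30 (mod 43) since 33·30 = 990 ≡ 1, so λ ≡ 40·30 ≡ 39.
  x = λ² - 22 - 22 = 1521 - 44 ≡ 15; y = λ·(22 - 15) - 38 ≡ 20. → (15, 20)
3P: (15, 20) + (22, 38). λ = (38 - 20)/(22 - 15) ≡ 18/7 mod 43. 7⁻¹ ≡ 37 (mod 43), so λ ≡ 21.
  x = λ² - 15 - 22 = 441 - 37 ≡ 17; y = λ·(15 - 17) - 20 ≡ 24. → (17, 24)
4P: (17, 24) + (22, 38). λ = (38 - 24)/(22 - 17) ≡ 14/5 mod 43. 5⁻¹ ≡ 26 (mod 43), so λ ≡ 20.
  x = λ² - 17 - 22 = 400 - 39 ≡ 17; y = λ·(17 - 17) - 24 ≡ 19. → (17, 19)
5P: (17, 19) + (22, 38). λ = (38 - 19)/(22 - 17) ≡ 19/5 mod 43. 5⁻¹ ≡ 26 (mod 43), so λ ≡ 21.
  x = λ² - 17 - 22 = 441 - 39 ≡ 15; y = λ·(17 - 15) - 19 ≡ 23. → (15, 23)
6P: (15, 23) + (22, 38). λ = (38 - 23)/(22 - 15) ≡ 15/7 mod 43. 7⁻¹ ≡ 37 (mod 43), so λ ≡ 39.
  x = λ² - 15 - 22 = 1521 - 37 ≡ 22; y = λ·(15 - 22) - 23 ≡ 5. → (22, 5)
7P: (22, 5) + (22, 38): same x and y₁ ≡ -y₂, so the sum is the point at infinity.
7P = the point at infinity, so the order is 7.

7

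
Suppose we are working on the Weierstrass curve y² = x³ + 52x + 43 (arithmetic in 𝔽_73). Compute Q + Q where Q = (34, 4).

tangent at (34, 4): λ = (3·34² + 52)/(2·4) ≡ 16/8. 8⁻¹ ≡ 64 (mod 73) since 8·64 = 512 ≡ 1, so λ ≡ 16·64 ≡ 2.
  x = λ² - 34 - 34 = 4 - 68 ≡ 9; y = λ·(34 - 9) - 4 ≡ 46. → (9, 46)

(9, 46)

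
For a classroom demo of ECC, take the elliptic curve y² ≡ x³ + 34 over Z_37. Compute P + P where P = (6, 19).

tangent at (6, 19): λ = (3·6² + 0)/(2·19) ≡ 34/1. 1⁻¹ ≡ 1 (mod 37), so λ ≡ 34·1 ≡ 34.
  x = λ² - 6 - 6 = 1156 - 12 ≡ 34; y = λ·(6 - 34) - 19 ≡ 28. → (34, 28)

(34, 28)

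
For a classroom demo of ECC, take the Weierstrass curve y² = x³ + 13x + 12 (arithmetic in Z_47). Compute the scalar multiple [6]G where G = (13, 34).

Double-and-add on 6 = (110)₂. Start with G = (13, 34) for the leading 1-bit.
double: tangent at (13, 34): λ = (3·13² + 13)/(2·34) ≡ 3/21. 21⁻¹ ≡ 9 (mod 47), so λ ≡ 3·9 ≡ 27.
  x = λ² - 13 - 13 = 729 - 26 ≡ 45; y = λ·(13 - 45) - 34 ≡ 42. → (45, 42)
add G: (45, 42) + (13, 34). λ = (34 - 42)/(13 - 45) ≡ 39/15 mod 47. 15⁻¹ ≡ 22 (mod 47), so λ ≡ 12.
  x = λ² - 45 - 13 = 144 - 58 ≡ 39; y = λ·(45 - 39) - 42 ≡ 30. → (39, 30)
double: tangent at (39, 30): λ = (3·39² + 13)/(2·30) ≡ 17/13. 13⁻¹ ≡ 29 (mod 47) since 13·29 = 377 ≡ 1, so λ ≡ 17·29 ≡ 23.
  x = λ² - 39 - 39 = 529 - 78 ≡ 28; y = λ·(39 - 28) - 30 ≡ 35. → (28, 35)

(28, 35)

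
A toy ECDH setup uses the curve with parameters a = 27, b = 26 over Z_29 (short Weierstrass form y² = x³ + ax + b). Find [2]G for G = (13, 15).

(2, 1)

tangent at (13, 15): λ = (3·13² + 27)/(2·15) ≡ 12/1. 1⁻¹ ≡ 1 (mod 29), so λ ≡ 12·1 ≡ 12.
  x = λ² - 13 - 13 = 144 - 26 ≡ 2; y = λ·(13 - 2) - 15 ≡ 1. → (2, 1)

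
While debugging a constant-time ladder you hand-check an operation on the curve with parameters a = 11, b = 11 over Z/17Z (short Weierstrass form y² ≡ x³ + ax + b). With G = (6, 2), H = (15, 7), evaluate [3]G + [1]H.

First 3G:
Repeated addition: build up to 3G.
2G: tangent at (6, 2): λ = (3·6² + 11)/(2·2) ≡ 0/4. 4⁻¹ ≡ 13 (mod 17) since 4·13 = 52 ≡ 1, so λ ≡ 0·13 ≡ 0.
  x = λ² - 6 - 6 = 0 - 12 ≡ 5; y = λ·(6 - 5) - 2 ≡ 15. → (5, 15)
3G: (5, 15) + (6, 2). λ = (2 - 15)/(6 - 5) ≡ 4/1 mod 17. 1⁻¹ ≡ 1 (mod 17), so λ ≡ 4.
  x = λ² - 5 - 6 = 16 - 11 ≡ 5; y = λ·(5 - 5) - 15 ≡ 2. → (5, 2)
3G = (5, 2).
Finally 3G + H:
(5, 2) + (15, 7). λ = (7 - 2)/(15 - 5) ≡ 5/10 mod 17. 10⁻¹ ≡ 12 (mod 17), so λ ≡ 9.
  x = λ² - 5 - 15 = 81 - 20 ≡ 10; y = λ·(5 - 10) - 2 ≡ 4. → (10, 4)

(10, 4)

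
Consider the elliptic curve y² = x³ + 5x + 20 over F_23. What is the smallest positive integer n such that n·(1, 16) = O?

2P: tangent at (1, 16): λ = (3·1² + 5)/(2·16) ≡ 8/9. 9⁻¹ ≡ 18 (mod 23), so λ ≡ 8·18 ≡ 6.
  x = λ² - 1 - 1 = 36 - 2 ≡ 11; y = λ·(1 - 11) - 16 ≡ 16. → (11, 16)
3P: (11, 16) + (1, 16). λ = (16 - 16)/(1 - 11) ≡ 0/13 mod 23. 13⁻¹ ≡ 16 (mod 23), so λ ≡ 0.
  x = λ² - 11 - 1 = 0 - 12 ≡ 11; y = λ·(11 - 11) - 16 ≡ 7. → (11, 7)
4P: (11, 7) + (1, 16). λ = (16 - 7)/(1 - 11) ≡ 9/13 mod 23. 13⁻¹ ≡ 16 (mod 23), so λ ≡ 6.
  x = λ² - 11 - 1 = 36 - 12 ≡ 1; y = λ·(11 - 1) - 7 ≡ 7. → (1, 7)
5P: (1, 7) + (1, 16): same x and y₁ ≡ -y₂, so the sum is O.
5P = O, so the order is 5.

5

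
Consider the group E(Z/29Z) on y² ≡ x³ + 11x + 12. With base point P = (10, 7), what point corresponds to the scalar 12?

Repeated addition: build up to 12P.
2P: tangent at (10, 7): λ = (3·10² + 11)/(2·7) ≡ 21/14. 14⁻¹ ≡ 27 (mod 29) since 14·27 = 378 ≡ 1, so λ ≡ 21·27 ≡ 16.
  x = λ² - 10 - 10 = 256 - 20 ≡ 4; y = λ·(10 - 4) - 7 ≡ 2. → (4, 2)
3P: (4, 2) + (10, 7). λ = (7 - 2)/(10 - 4) ≡ 5/6 mod 29. 6⁻¹ ≡ 5 (mod 29), so λ ≡ 25.
  x = λ² - 4 - 10 = 625 - 14 ≡ 2; y = λ·(4 - 2) - 2 ≡ 19. → (2, 19)
4P: (2, 19) + (10, 7). λ = (7 - 19)/(10 - 2) ≡ 17/8 mod 29. 8⁻¹ ≡ 11 (mod 29) since 8·11 = 88 ≡ 1, so λ ≡ 13.
  x = λ² - 2 - 10 = 169 - 12 ≡ 12; y = λ·(2 - 12) - 19 ≡ 25. → (12, 25)
5P: (12, 25) + (10, 7). λ = (7 - 25)/(10 - 12) ≡ 11/27 mod 29. 27⁻¹ ≡ 14 (mod 29) since 27·14 = 378 ≡ 1, so λ ≡ 9.
  x = λ² - 12 - 10 = 81 - 22 ≡ 1; y = λ·(12 - 1) - 25 ≡ 16. → (1, 16)
6P: (1, 16) + (10, 7). λ = (7 - 16)/(10 - 1) ≡ 20/9 mod 29. 9⁻¹ ≡ 13 (mod 29), so λ ≡ 28.
  x = λ² - 1 - 10 = 784 - 11 ≡ 19; y = λ·(1 - 19) - 16 ≡ 2. → (19, 2)
7P: (19, 2) + (10, 7). λ = (7 - 2)/(10 - 19) ≡ 5/20 mod 29. 20⁻¹ ≡ 16 (mod 29), so λ ≡ 22.
  x = λ² - 19 - 10 = 484 - 29 ≡ 20; y = λ·(19 - 20) - 2 ≡ 5. → (20, 5)
8P: (20, 5) + (10, 7). λ = (7 - 5)/(10 - 20) ≡ 2/19 mod 29. 19⁻¹ ≡ 26 (mod 29) since 19·26 = 494 ≡ 1, so λ ≡ 23.
  x = λ² - 20 - 10 = 529 - 30 ≡ 6; y = λ·(20 - 6) - 5 ≡ 27. → (6, 27)
9P: (6, 27) + (10, 7). λ = (7 - 27)/(10 - 6) ≡ 9/4 mod 29. 4⁻¹ ≡ 22 (mod 29), so λ ≡ 24.
  x = λ² - 6 - 10 = 576 - 16 ≡ 9; y = λ·(6 - 9) - 27 ≡ 17. → (9, 17)
10P: (9, 17) + (10, 7). λ = (7 - 17)/(10 - 9) ≡ 19/1 mod 29. 1⁻¹ ≡ 1 (mod 29) since 1·1 = 1 ≡ 1, so λ ≡ 19.
  x = λ² - 9 - 10 = 361 - 19 ≡ 23; y = λ·(9 - 23) - 17 ≡ 7. → (23, 7)
11P: (23, 7) + (10, 7). λ = (7 - 7)/(10 - 23) ≡ 0/16 mod 29. 16⁻¹ ≡ 20 (mod 29), so λ ≡ 0.
  x = λ² - 23 - 10 = 0 - 33 ≡ 25; y = λ·(23 - 25) - 7 ≡ 22. → (25, 22)
12P: (25, 22) + (10, 7). λ = (7 - 22)/(10 - 25) ≡ 14/14 mod 29. 14⁻¹ ≡ 27 (mod 29) since 14·27 = 378 ≡ 1, so λ ≡ 1.
  x = λ² - 25 - 10 = 1 - 35 ≡ 24; y = λ·(25 - 24) - 22 ≡ 8. → (24, 8)

(24, 8)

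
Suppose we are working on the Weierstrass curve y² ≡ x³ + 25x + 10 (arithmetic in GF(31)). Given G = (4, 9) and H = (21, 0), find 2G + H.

(17, 4)

First 2G:
Repeated addition: build up to 2G.
2G: tangent at (4, 9): λ = (3·4² + 25)/(2·9) ≡ 11/18. 18⁻¹ ≡ 19 (mod 31), so λ ≡ 11·19 ≡ 23.
  x = λ² - 4 - 4 = 529 - 8 ≡ 25; y = λ·(4 - 25) - 9 ≡ 4. → (25, 4)
2G = (25, 4).
Finally 2G + H:
(25, 4) + (21, 0). λ = (0 - 4)/(21 - 25) ≡ 27/27 mod 31. 27⁻¹ ≡ 23 (mod 31) since 27·23 = 621 ≡ 1, so λ ≡ 1.
  x = λ² - 25 - 21 = 1 - 46 ≡ 17; y = λ·(25 - 17) - 4 ≡ 4. → (17, 4)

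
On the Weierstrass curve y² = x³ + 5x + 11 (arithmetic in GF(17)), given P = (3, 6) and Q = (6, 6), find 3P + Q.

First 3P:
Repeated addition: build up to 3P.
2P: tangent at (3, 6): λ = (3·3² + 5)/(2·6) ≡ 15/12. 12⁻¹ ≡ 10 (mod 17) since 12·10 = 120 ≡ 1, so λ ≡ 15·10 ≡ 14.
  x = λ² - 3 - 3 = 196 - 6 ≡ 3; y = λ·(3 - 3) - 6 ≡ 11. → (3, 11)
3P: (3, 11) + (3, 6): same x and y₁ ≡ -y₂, so the sum is the point at infinity.
3P = the point at infinity.
Finally 3P + Q:
the point at infinity + (6, 6) = (6, 6) (identity).

(6, 6)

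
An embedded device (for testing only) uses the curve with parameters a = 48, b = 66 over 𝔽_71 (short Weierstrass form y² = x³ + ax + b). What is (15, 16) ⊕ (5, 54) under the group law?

(20, 3)

(15, 16) + (5, 54). λ = (54 - 16)/(5 - 15) ≡ 38/61 mod 71. 61⁻¹ ≡ 7 (mod 71) since 61·7 = 427 ≡ 1, so λ ≡ 53.
  x = λ² - 15 - 5 = 2809 - 20 ≡ 20; y = λ·(15 - 20) - 16 ≡ 3. → (20, 3)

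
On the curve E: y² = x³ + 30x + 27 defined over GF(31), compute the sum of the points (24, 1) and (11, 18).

(24, 1) + (11, 18). λ = (18 - 1)/(11 - 24) ≡ 17/18 mod 31. 18⁻¹ ≡ 19 (mod 31) since 18·19 = 342 ≡ 1, so λ ≡ 13.
  x = λ² - 24 - 11 = 169 - 35 ≡ 10; y = λ·(24 - 10) - 1 ≡ 26. → (10, 26)

(10, 26)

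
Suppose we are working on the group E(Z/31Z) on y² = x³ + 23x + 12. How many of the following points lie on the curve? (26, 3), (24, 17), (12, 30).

(26, 3): 3² ≡ 9, rhs ≡ 20 → off.
(24, 17): 17² ≡ 10, rhs ≡ 4 → off.
(12, 30): 30² ≡ 1, rhs ≡ 1 → on.

1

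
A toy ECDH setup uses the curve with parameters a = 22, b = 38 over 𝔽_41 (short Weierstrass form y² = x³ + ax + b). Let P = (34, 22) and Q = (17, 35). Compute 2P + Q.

(26, 8)

First 2P:
Repeated addition: build up to 2P.
2P: tangent at (34, 22): λ = (3·34² + 22)/(2·22) ≡ 5/3. 3⁻¹ ≡ 14 (mod 41), so λ ≡ 5·14 ≡ 29.
  x = λ² - 34 - 34 = 841 - 68 ≡ 35; y = λ·(34 - 35) - 22 ≡ 31. → (35, 31)
2P = (35, 31).
Finally 2P + Q:
(35, 31) + (17, 35). λ = (35 - 31)/(17 - 35) ≡ 4/23 mod 41. 23⁻¹ ≡ 25 (mod 41), so λ ≡ 18.
  x = λ² - 35 - 17 = 324 - 52 ≡ 26; y = λ·(35 - 26) - 31 ≡ 8. → (26, 8)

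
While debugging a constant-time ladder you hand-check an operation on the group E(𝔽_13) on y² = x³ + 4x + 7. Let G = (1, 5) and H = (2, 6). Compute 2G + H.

(5, 3)

First 2G:
Repeated addition: build up to 2G.
2G: tangent at (1, 5): λ = (3·1² + 4)/(2·5) ≡ 7/10. 10⁻¹ ≡ 4 (mod 13) since 10·4 = 40 ≡ 1, so λ ≡ 7·4 ≡ 2.
  x = λ² - 1 - 1 = 4 - 2 ≡ 2; y = λ·(1 - 2) - 5 ≡ 6. → (2, 6)
2G = (2, 6).
Finally 2G + H:
tangent at (2, 6): λ = (3·2² + 4)/(2·6) ≡ 3/12. 12⁻¹ ≡ 12 (mod 13) since 12·12 = 144 ≡ 1, so λ ≡ 3·12 ≡ 10.
  x = λ² - 2 - 2 = 100 - 4 ≡ 5; y = λ·(2 - 5) - 6 ≡ 3. → (5, 3)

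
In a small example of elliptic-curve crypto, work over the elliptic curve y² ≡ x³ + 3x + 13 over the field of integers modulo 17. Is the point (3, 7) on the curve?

yes

y² = 7² ≡ 15; x³ + 3x + 13 = 49 ≡ 15 (mod 17). 15 = 15.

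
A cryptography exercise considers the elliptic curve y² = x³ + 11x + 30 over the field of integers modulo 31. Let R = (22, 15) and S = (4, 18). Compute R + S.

(22, 15) + (4, 18). λ = (18 - 15)/(4 - 22) ≡ 3/13 mod 31. 13⁻¹ ≡ 12 (mod 31), so λ ≡ 5.
  x = λ² - 22 - 4 = 25 - 26 ≡ 30; y = λ·(22 - 30) - 15 ≡ 7. → (30, 7)

(30, 7)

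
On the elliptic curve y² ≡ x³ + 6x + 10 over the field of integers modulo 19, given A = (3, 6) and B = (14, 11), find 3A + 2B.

First 3A:
Repeated addition: build up to 3A.
2A: tangent at (3, 6): λ = (3·3² + 6)/(2·6) ≡ 14/12. 12⁻¹ ≡ 8 (mod 19), so λ ≡ 14·8 ≡ 17.
  x = λ² - 3 - 3 = 289 - 6 ≡ 17; y = λ·(3 - 17) - 6 ≡ 3. → (17, 3)
3A: (17, 3) + (3, 6). λ = (6 - 3)/(3 - 17) ≡ 3/5 mod 19. 5⁻¹ ≡ 4 (mod 19), so λ ≡ 12.
  x = λ² - 17 - 3 = 144 - 20 ≡ 10; y = λ·(17 - 10) - 3 ≡ 5. → (10, 5)
3A = (10, 5).
Next 2B:
Repeated addition: build up to 2B.
2B: tangent at (14, 11): λ = (3·14² + 6)/(2·11) ≡ 5/3. 3⁻¹ ≡ 13 (mod 19) since 3·13 = 39 ≡ 1, so λ ≡ 5·13 ≡ 8.
  x = λ² - 14 - 14 = 64 - 28 ≡ 17; y = λ·(14 - 17) - 11 ≡ 3. → (17, 3)
2B = (17, 3).
Finally 3A + 2B:
(10, 5) + (17, 3). λ = (3 - 5)/(17 - 10) ≡ 17/7 mod 19. 7⁻¹ ≡ 11 (mod 19), so λ ≡ 16.
  x = λ² - 10 - 17 = 256 - 27 ≡ 1; y = λ·(10 - 1) - 5 ≡ 6. → (1, 6)

(1, 6)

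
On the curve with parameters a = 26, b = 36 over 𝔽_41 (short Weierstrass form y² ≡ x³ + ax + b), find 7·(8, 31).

Write Q = (8, 31).
Double-and-add on 7 = (111)₂. Start with Q = (8, 31) for the leading 1-bit.
double: tangent at (8, 31): λ = (3·8² + 26)/(2·31) ≡ 13/21. 21⁻¹ ≡ 2 (mod 41), so λ ≡ 13·2 ≡ 26.
  x = λ² - 8 - 8 = 676 - 16 ≡ 4; y = λ·(8 - 4) - 31 ≡ 32. → (4, 32)
add Q: (4, 32) + (8, 31). λ = (31 - 32)/(8 - 4) ≡ 40/4 mod 41. 4⁻¹ ≡ 31 (mod 41), so λ ≡ 10.
  x = λ² - 4 - 8 = 100 - 12 ≡ 6; y = λ·(4 - 6) - 32 ≡ 30. → (6, 30)
double: tangent at (6, 30): λ = (3·6² + 26)/(2·30) ≡ 11/19. 19⁻¹ ≡ 13 (mod 41) since 19·13 = 247 ≡ 1, so λ ≡ 11·13 ≡ 20.
  x = λ² - 6 - 6 = 400 - 12 ≡ 19; y = λ·(6 - 19) - 30 ≡ 38. → (19, 38)
add Q: (19, 38) + (8, 31). λ = (31 - 38)/(8 - 19) ≡ 34/30 mod 41. 30⁻¹ ≡ 26 (mod 41), so λ ≡ 23.
  x = λ² - 19 - 8 = 529 - 27 ≡ 10; y = λ·(19 - 10) - 38 ≡ 5. → (10, 5)

(10, 5)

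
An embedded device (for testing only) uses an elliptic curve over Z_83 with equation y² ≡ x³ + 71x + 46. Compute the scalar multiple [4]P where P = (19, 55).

(48, 81)

Repeated addition: build up to 4P.
2P: tangent at (19, 55): λ = (3·19² + 71)/(2·55) ≡ 75/27. 27⁻¹ ≡ 40 (mod 83) since 27·40 = 1080 ≡ 1, so λ ≡ 75·40 ≡ 12.
  x = λ² - 19 - 19 = 144 - 38 ≡ 23; y = λ·(19 - 23) - 55 ≡ 63. → (23, 63)
3P: (23, 63) + (19, 55). λ = (55 - 63)/(19 - 23) ≡ 75/79 mod 83. 79⁻¹ ≡ 62 (mod 83), so λ ≡ 2.
  x = λ² - 23 - 19 = 4 - 42 ≡ 45; y = λ·(23 - 45) - 63 ≡ 59. → (45, 59)
4P: (45, 59) + (19, 55). λ = (55 - 59)/(19 - 45) ≡ 79/57 mod 83. 57⁻¹ ≡ 67 (mod 83) since 57·67 = 3819 ≡ 1, so λ ≡ 64.
  x = λ² - 45 - 19 = 4096 - 64 ≡ 48; y = λ·(45 - 48) - 59 ≡ 81. → (48, 81)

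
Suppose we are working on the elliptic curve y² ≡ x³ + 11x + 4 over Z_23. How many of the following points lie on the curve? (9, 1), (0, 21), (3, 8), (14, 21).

(9, 1): 1² ≡ 1, rhs ≡ 4 → off.
(0, 21): 21² ≡ 4, rhs ≡ 4 → on.
(3, 8): 8² ≡ 18, rhs ≡ 18 → on.
(14, 21): 21² ≡ 4, rhs ≡ 4 → on.

3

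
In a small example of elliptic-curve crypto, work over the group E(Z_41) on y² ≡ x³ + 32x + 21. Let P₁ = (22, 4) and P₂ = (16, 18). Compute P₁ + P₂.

(22, 4) + (16, 18). λ = (18 - 4)/(16 - 22) ≡ 14/35 mod 41. 35⁻¹ ≡ 34 (mod 41) since 35·34 = 1190 ≡ 1, so λ ≡ 25.
  x = λ² - 22 - 16 = 625 - 38 ≡ 13; y = λ·(22 - 13) - 4 ≡ 16. → (13, 16)

(13, 16)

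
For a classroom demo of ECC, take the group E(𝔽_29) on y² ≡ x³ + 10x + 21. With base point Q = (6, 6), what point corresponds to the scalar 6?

Repeated addition: build up to 6Q.
2Q: tangent at (6, 6): λ = (3·6² + 10)/(2·6) ≡ 2/12. 12⁻¹ ≡ 17 (mod 29) since 12·17 = 204 ≡ 1, so λ ≡ 2·17 ≡ 5.
  x = λ² - 6 - 6 = 25 - 12 ≡ 13; y = λ·(6 - 13) - 6 ≡ 17. → (13, 17)
3Q: (13, 17) + (6, 6). λ = (6 - 17)/(6 - 13) ≡ 18/22 mod 29. 22⁻¹ ≡ 4 (mod 29), so λ ≡ 14.
  x = λ² - 13 - 6 = 196 - 19 ≡ 3; y = λ·(13 - 3) - 17 ≡ 7. → (3, 7)
4Q: (3, 7) + (6, 6). λ = (6 - 7)/(6 - 3) ≡ 28/3 mod 29. 3⁻¹ ≡ 10 (mod 29), so λ ≡ 19.
  x = λ² - 3 - 6 = 361 - 9 ≡ 4; y = λ·(3 - 4) - 7 ≡ 3. → (4, 3)
5Q: (4, 3) + (6, 6). λ = (6 - 3)/(6 - 4) ≡ 3/2 mod 29. 2⁻¹ ≡ 15 (mod 29) since 2·15 = 30 ≡ 1, so λ ≡ 16.
  x = λ² - 4 - 6 = 256 - 10 ≡ 14; y = λ·(4 - 14) - 3 ≡ 11. → (14, 11)
6Q: (14, 11) + (6, 6). λ = (6 - 11)/(6 - 14) ≡ 24/21 mod 29. 21⁻¹ ≡ 18 (mod 29), so λ ≡ 26.
  x = λ² - 14 - 6 = 676 - 20 ≡ 18; y = λ·(14 - 18) - 11 ≡ 1. → (18, 1)

(18, 1)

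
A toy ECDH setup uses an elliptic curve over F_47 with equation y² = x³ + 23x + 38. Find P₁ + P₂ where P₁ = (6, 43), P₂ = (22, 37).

(6, 43) + (22, 37). λ = (37 - 43)/(22 - 6) ≡ 41/16 mod 47. 16⁻¹ ≡ 3 (mod 47) since 16·3 = 48 ≡ 1, so λ ≡ 29.
  x = λ² - 6 - 22 = 841 - 28 ≡ 14; y = λ·(6 - 14) - 43 ≡ 7. → (14, 7)

(14, 7)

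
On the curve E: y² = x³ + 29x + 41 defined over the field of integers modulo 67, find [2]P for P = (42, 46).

tangent at (42, 46): λ = (3·42² + 29)/(2·46) ≡ 28/25. 25⁻¹ ≡ 59 (mod 67), so λ ≡ 28·59 ≡ 44.
  x = λ² - 42 - 42 = 1936 - 84 ≡ 43; y = λ·(42 - 43) - 46 ≡ 44. → (43, 44)

(43, 44)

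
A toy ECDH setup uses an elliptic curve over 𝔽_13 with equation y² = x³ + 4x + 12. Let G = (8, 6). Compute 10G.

(9, 7)

Repeated addition: build up to 10G.
2G: tangent at (8, 6): λ = (3·8² + 4)/(2·6) ≡ 1/12. 12⁻¹ ≡ 12 (mod 13) since 12·12 = 144 ≡ 1, so λ ≡ 1·12 ≡ 12.
  x = λ² - 8 - 8 = 144 - 16 ≡ 11; y = λ·(8 - 11) - 6 ≡ 10. → (11, 10)
3G: (11, 10) + (8, 6). λ = (6 - 10)/(8 - 11) ≡ 9/10 mod 13. 10⁻¹ ≡ 4 (mod 13) since 10·4 = 40 ≡ 1, so λ ≡ 10.
  x = λ² - 11 - 8 = 100 - 19 ≡ 3; y = λ·(11 - 3) - 10 ≡ 5. → (3, 5)
4G: (3, 5) + (8, 6). λ = (6 - 5)/(8 - 3) ≡ 1/5 mod 13. 5⁻¹ ≡ 8 (mod 13), so λ ≡ 8.
  x = λ² - 3 - 8 = 64 - 11 ≡ 1; y = λ·(3 - 1) - 5 ≡ 11. → (1, 11)
5G: (1, 11) + (8, 6). λ = (6 - 11)/(8 - 1) ≡ 8/7 mod 13. 7⁻¹ ≡ 2 (mod 13) since 7·2 = 14 ≡ 1, so λ ≡ 3.
  x = λ² - 1 - 8 = 9 - 9 ≡ 0; y = λ·(1 - 0) - 11 ≡ 5. → (0, 5)
6G: (0, 5) + (8, 6). λ = (6 - 5)/(8 - 0) ≡ 1/8 mod 13. 8⁻¹ ≡ 5 (mod 13), so λ ≡ 5.
  x = λ² - 0 - 8 = 25 - 8 ≡ 4; y = λ·(0 - 4) - 5 ≡ 1. → (4, 1)
7G: (4, 1) + (8, 6). λ = (6 - 1)/(8 - 4) ≡ 5/4 mod 13. 4⁻¹ ≡ 10 (mod 13), so λ ≡ 11.
  x = λ² - 4 - 8 = 121 - 12 ≡ 5; y = λ·(4 - 5) - 1 ≡ 1. → (5, 1)
8G: (5, 1) + (8, 6). λ = (6 - 1)/(8 - 5) ≡ 5/3 mod 13. 3⁻¹ ≡ 9 (mod 13) since 3·9 = 27 ≡ 1, so λ ≡ 6.
  x = λ² - 5 - 8 = 36 - 13 ≡ 10; y = λ·(5 - 10) - 1 ≡ 8. → (10, 8)
9G: (10, 8) + (8, 6). λ = (6 - 8)/(8 - 10) ≡ 11/11 mod 13. 11⁻¹ ≡ 6 (mod 13), so λ ≡ 1.
  x = λ² - 10 - 8 = 1 - 18 ≡ 9; y = λ·(10 - 9) - 8 ≡ 6. → (9, 6)
10G: (9, 6) + (8, 6). λ = (6 - 6)/(8 - 9) ≡ 0/12 mod 13. 12⁻¹ ≡ 12 (mod 13) since 12·12 = 144 ≡ 1, so λ ≡ 0.
  x = λ² - 9 - 8 = 0 - 17 ≡ 9; y = λ·(9 - 9) - 6 ≡ 7. → (9, 7)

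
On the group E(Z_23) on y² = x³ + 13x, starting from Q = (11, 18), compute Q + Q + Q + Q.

(8, 8)

Double-and-add on 4 = (100)₂. Start with Q = (11, 18) for the leading 1-bit.
double: tangent at (11, 18): λ = (3·11² + 13)/(2·18) ≡ 8/13. 13⁻¹ ≡ 16 (mod 23) since 13·16 = 208 ≡ 1, so λ ≡ 8·16 ≡ 13.
  x = λ² - 11 - 11 = 169 - 22 ≡ 9; y = λ·(11 - 9) - 18 ≡ 8. → (9, 8)
double: tangent at (9, 8): λ = (3·9² + 13)/(2·8) ≡ 3/16. 16⁻¹ ≡ 13 (mod 23), so λ ≡ 3·13 ≡ 16.
  x = λ² - 9 - 9 = 256 - 18 ≡ 8; y = λ·(9 - 8) - 8 ≡ 8. → (8, 8)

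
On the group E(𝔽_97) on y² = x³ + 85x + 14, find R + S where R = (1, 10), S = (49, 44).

(15, 69)

(1, 10) + (49, 44). λ = (44 - 10)/(49 - 1) ≡ 34/48 mod 97. 48⁻¹ ≡ 95 (mod 97) since 48·95 = 4560 ≡ 1, so λ ≡ 29.
  x = λ² - 1 - 49 = 841 - 50 ≡ 15; y = λ·(1 - 15) - 10 ≡ 69. → (15, 69)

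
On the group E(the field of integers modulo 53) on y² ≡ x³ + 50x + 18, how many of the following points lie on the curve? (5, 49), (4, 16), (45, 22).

(5, 49): 49² ≡ 16, rhs ≡ 22 → off.
(4, 16): 16² ≡ 44, rhs ≡ 17 → off.
(45, 22): 22² ≡ 7, rhs ≡ 7 → on.

1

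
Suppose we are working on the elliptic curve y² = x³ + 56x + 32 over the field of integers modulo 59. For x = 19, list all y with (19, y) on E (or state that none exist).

x³ + 56x + 32 = 7955 ≡ 49 (mod 59).
Square roots of 49 mod 59: 7 and 52 (since 7² = 49 ≡ 49).

7, 52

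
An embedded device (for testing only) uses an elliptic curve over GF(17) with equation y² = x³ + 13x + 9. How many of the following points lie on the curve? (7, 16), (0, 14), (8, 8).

3

(7, 16): 16² ≡ 1, rhs ≡ 1 → on.
(0, 14): 14² ≡ 9, rhs ≡ 9 → on.
(8, 8): 8² ≡ 13, rhs ≡ 13 → on.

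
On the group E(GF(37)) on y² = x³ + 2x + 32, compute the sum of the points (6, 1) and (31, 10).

(26, 14)

(6, 1) + (31, 10). λ = (10 - 1)/(31 - 6) ≡ 9/25 mod 37. 25⁻¹ ≡ 3 (mod 37), so λ ≡ 27.
  x = λ² - 6 - 31 = 729 - 37 ≡ 26; y = λ·(6 - 26) - 1 ≡ 14. → (26, 14)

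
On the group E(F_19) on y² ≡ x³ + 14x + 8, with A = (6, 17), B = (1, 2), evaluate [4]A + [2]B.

First 4A:
Repeated addition: build up to 4A.
2A: tangent at (6, 17): λ = (3·6² + 14)/(2·17) ≡ 8/15. 15⁻¹ ≡ 14 (mod 19), so λ ≡ 8·14 ≡ 17.
  x = λ² - 6 - 6 = 289 - 12 ≡ 11; y = λ·(6 - 11) - 17 ≡ 12. → (11, 12)
3A: (11, 12) + (6, 17). λ = (17 - 12)/(6 - 11) ≡ 5/14 mod 19. 14⁻¹ ≡ 15 (mod 19) since 14·15 = 210 ≡ 1, so λ ≡ 18.
  x = λ² - 11 - 6 = 324 - 17 ≡ 3; y = λ·(11 - 3) - 12 ≡ 18. → (3, 18)
4A: (3, 18) + (6, 17). λ = (17 - 18)/(6 - 3) ≡ 18/3 mod 19. 3⁻¹ ≡ 13 (mod 19), so λ ≡ 6.
  x = λ² - 3 - 6 = 36 - 9 ≡ 8; y = λ·(3 - 8) - 18 ≡ 9. → (8, 9)
4A = (8, 9).
Next 2B:
Repeated addition: build up to 2B.
2B: tangent at (1, 2): λ = (3·1² + 14)/(2·2) ≡ 17/4. 4⁻¹ ≡ 5 (mod 19), so λ ≡ 17·5 ≡ 9.
  x = λ² - 1 - 1 = 81 - 2 ≡ 3; y = λ·(1 - 3) - 2 ≡ 18. → (3, 18)
2B = (3, 18).
Finally 4A + 2B:
(8, 9) + (3, 18). λ = (18 - 9)/(3 - 8) ≡ 9/14 mod 19. 14⁻¹ ≡ 15 (mod 19), so λ ≡ 2.
  x = λ² - 8 - 3 = 4 - 11 ≡ 12; y = λ·(8 - 12) - 9 ≡ 2. → (12, 2)

(12, 2)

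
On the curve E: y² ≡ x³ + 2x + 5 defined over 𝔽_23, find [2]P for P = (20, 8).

tangent at (20, 8): λ = (3·20² + 2)/(2·8) ≡ 6/16. 16⁻¹ ≡ 13 (mod 23), so λ ≡ 6·13 ≡ 9.
  x = λ² - 20 - 20 = 81 - 40 ≡ 18; y = λ·(20 - 18) - 8 ≡ 10. → (18, 10)

(18, 10)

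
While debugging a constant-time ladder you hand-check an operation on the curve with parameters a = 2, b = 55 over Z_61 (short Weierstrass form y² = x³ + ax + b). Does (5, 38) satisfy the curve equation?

no

y² = 38² ≡ 41; x³ + 2x + 55 = 190 ≡ 7 (mod 61). 41 ≠ 7.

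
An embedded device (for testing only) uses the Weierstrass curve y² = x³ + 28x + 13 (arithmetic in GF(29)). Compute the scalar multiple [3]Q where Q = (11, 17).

(6, 22)

Repeated addition: build up to 3Q.
2Q: tangent at (11, 17): λ = (3·11² + 28)/(2·17) ≡ 14/5. 5⁻¹ ≡ 6 (mod 29), so λ ≡ 14·6 ≡ 26.
  x = λ² - 11 - 11 = 676 - 22 ≡ 16; y = λ·(11 - 16) - 17 ≡ 27. → (16, 27)
3Q: (16, 27) + (11, 17). λ = (17 - 27)/(11 - 16) ≡ 19/24 mod 29. 24⁻¹ ≡ 23 (mod 29), so λ ≡ 2.
  x = λ² - 16 - 11 = 4 - 27 ≡ 6; y = λ·(16 - 6) - 27 ≡ 22. → (6, 22)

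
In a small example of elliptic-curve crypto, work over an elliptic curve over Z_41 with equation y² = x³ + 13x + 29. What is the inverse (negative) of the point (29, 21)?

-(29, 21) = (29, -21 mod 41) = (29, 20).

(29, 20)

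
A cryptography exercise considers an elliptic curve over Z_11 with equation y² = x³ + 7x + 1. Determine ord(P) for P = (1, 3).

5

2P: tangent at (1, 3): λ = (3·1² + 7)/(2·3) ≡ 10/6. 6⁻¹ ≡ 2 (mod 11) since 6·2 = 12 ≡ 1, so λ ≡ 10·2 ≡ 9.
  x = λ² - 1 - 1 = 81 - 2 ≡ 2; y = λ·(1 - 2) - 3 ≡ 10. → (2, 10)
3P: (2, 10) + (1, 3). λ = (3 - 10)/(1 - 2) ≡ 4/10 mod 11. 10⁻¹ ≡ 10 (mod 11), so λ ≡ 7.
  x = λ² - 2 - 1 = 49 - 3 ≡ 2; y = λ·(2 - 2) - 10 ≡ 1. → (2, 1)
4P: (2, 1) + (1, 3). λ = (3 - 1)/(1 - 2) ≡ 2/10 mod 11. 10⁻¹ ≡ 10 (mod 11), so λ ≡ 9.
  x = λ² - 2 - 1 = 81 - 3 ≡ 1; y = λ·(2 - 1) - 1 ≡ 8. → (1, 8)
5P: (1, 8) + (1, 3): same x and y₁ ≡ -y₂, so the sum is the point at infinity.
5P = the point at infinity, so the order is 5.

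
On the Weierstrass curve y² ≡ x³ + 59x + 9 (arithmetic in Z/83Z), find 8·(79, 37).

Write P = (79, 37).
Double-and-add on 8 = (1000)₂. Start with P = (79, 37) for the leading 1-bit.
double: tangent at (79, 37): λ = (3·79² + 59)/(2·37) ≡ 24/74. 74⁻¹ ≡ 46 (mod 83) since 74·46 = 3404 ≡ 1, so λ ≡ 24·46 ≡ 25.
  x = λ² - 79 - 79 = 625 - 158 ≡ 52; y = λ·(79 - 52) - 37 ≡ 57. → (52, 57)
double: tangent at (52, 57): λ = (3·52² + 59)/(2·57) ≡ 37/31. 31⁻¹ ≡ 75 (mod 83) since 31·75 = 2325 ≡ 1, so λ ≡ 37·75 ≡ 36.
  x = λ² - 52 - 52 = 1296 - 104 ≡ 30; y = λ·(52 - 30) - 57 ≡ 71. → (30, 71)
double: tangent at (30, 71): λ = (3·30² + 59)/(2·71) ≡ 20/59. 59⁻¹ ≡ 38 (mod 83), so λ ≡ 20·38 ≡ 13.
  x = λ² - 30 - 30 = 169 - 60 ≡ 26; y = λ·(30 - 26) - 71 ≡ 64. → (26, 64)

(26, 64)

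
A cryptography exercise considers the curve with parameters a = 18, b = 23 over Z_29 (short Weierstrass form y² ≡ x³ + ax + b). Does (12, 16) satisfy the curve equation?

yes

y² = 16² ≡ 24; x³ + 18x + 23 = 1967 ≡ 24 (mod 29). 24 = 24.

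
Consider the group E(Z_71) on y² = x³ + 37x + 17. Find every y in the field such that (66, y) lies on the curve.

x³ + 37x + 17 = 289955 ≡ 62 (mod 71).
62 is a non-residue mod 71; no y exists.

none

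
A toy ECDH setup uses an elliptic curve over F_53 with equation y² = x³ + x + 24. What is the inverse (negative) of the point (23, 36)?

-(23, 36) = (23, -36 mod 53) = (23, 17).

(23, 17)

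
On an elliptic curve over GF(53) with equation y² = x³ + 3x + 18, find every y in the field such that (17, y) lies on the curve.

x³ + 3x + 18 = 4982 ≡ 0 (mod 53).
Only y = 0 satisfies y² ≡ 0.

0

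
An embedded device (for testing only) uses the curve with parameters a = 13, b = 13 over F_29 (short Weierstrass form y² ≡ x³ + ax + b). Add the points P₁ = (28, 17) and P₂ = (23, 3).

(28, 17) + (23, 3). λ = (3 - 17)/(23 - 28) ≡ 15/24 mod 29. 24⁻¹ ≡ 23 (mod 29), so λ ≡ 26.
  x = λ² - 28 - 23 = 676 - 51 ≡ 16; y = λ·(28 - 16) - 17 ≡ 5. → (16, 5)

(16, 5)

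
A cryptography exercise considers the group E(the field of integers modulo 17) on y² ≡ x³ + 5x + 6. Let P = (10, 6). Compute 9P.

Double-and-add on 9 = (1001)₂. Start with P = (10, 6) for the leading 1-bit.
double: tangent at (10, 6): λ = (3·10² + 5)/(2·6) ≡ 16/12. 12⁻¹ ≡ 10 (mod 17) since 12·10 = 120 ≡ 1, so λ ≡ 16·10 ≡ 7.
  x = λ² - 10 - 10 = 49 - 20 ≡ 12; y = λ·(10 - 12) - 6 ≡ 14. → (12, 14)
double: tangent at (12, 14): λ = (3·12² + 5)/(2·14) ≡ 12/11. 11⁻¹ ≡ 14 (mod 17), so λ ≡ 12·14 ≡ 15.
  x = λ² - 12 - 12 = 225 - 24 ≡ 14; y = λ·(12 - 14) - 14 ≡ 7. → (14, 7)
double: tangent at (14, 7): λ = (3·14² + 5)/(2·7) ≡ 15/14. 14⁻¹ ≡ 11 (mod 17), so λ ≡ 15·11 ≡ 12.
  x = λ² - 14 - 14 = 144 - 28 ≡ 14; y = λ·(14 - 14) - 7 ≡ 10. → (14, 10)
add P: (14, 10) + (10, 6). λ = (6 - 10)/(10 - 14) ≡ 13/13 mod 17. 13⁻¹ ≡ 4 (mod 17) since 13·4 = 52 ≡ 1, so λ ≡ 1.
  x = λ² - 14 - 10 = 1 - 24 ≡ 11; y = λ·(14 - 11) - 10 ≡ 10. → (11, 10)

(11, 10)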